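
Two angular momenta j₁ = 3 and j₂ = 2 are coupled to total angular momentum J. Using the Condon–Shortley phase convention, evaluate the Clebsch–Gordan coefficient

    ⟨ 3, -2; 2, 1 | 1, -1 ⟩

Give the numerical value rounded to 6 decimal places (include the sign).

-0.534522

j₁+j₂−J=4  J+j₁−j₂=2  J−j₁+j₂=0  j₁+j₂+J+1=7
(j₁±m₁, j₂±m₂, J±M) = (1,5,3,1,0,2)
P² = 288/7
sum k=3..3:
  [3] −1/12 = -1/12
S = -1/12
C² = P²·S² = 2/7 ; C = -0.534522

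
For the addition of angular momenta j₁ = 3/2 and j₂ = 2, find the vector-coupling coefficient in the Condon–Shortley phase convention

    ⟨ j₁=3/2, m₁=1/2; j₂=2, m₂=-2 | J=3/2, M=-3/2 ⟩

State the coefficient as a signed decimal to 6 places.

j₁+j₂−J=2  J+j₁−j₂=1  J−j₁+j₂=2  j₁+j₂+J+1=6
(j₁±m₁, j₂±m₂, J±M) = (2,1,0,4,0,3)
P² = 32/5
sum k=0..0:
  [0] +1/4 = 1/4
S = 1/4
C² = P²·S² = 2/5 ; C = +0.632456

+0.632456  (= +√(2/5))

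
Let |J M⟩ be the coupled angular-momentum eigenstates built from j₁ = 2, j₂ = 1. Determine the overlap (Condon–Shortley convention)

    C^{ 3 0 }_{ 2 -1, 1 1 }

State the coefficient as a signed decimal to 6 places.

triangle: 0!×4!×2!/7! = 48/5040
(j±m)!: 1!×3!×2!×0!×3!×3! = 432
prefactor² = (2J+1)×Δ×N² = 144/5
  k=0: +1/(0!×0!×3!×2!×1!×0!) = 1/12
Σ = 1/12  ⇒  CG² = 144/5×1/12² = 1/5
CG = +√(1/5) = +0.447214

+√(1/5) ≈ +0.447214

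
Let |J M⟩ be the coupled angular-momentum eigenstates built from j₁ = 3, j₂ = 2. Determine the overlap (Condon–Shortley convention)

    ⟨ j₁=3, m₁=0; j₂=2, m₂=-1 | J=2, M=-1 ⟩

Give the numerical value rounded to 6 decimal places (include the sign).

√[5·3!3!1!/8! · 3!3!1!3!1!3!] = √(81/14)
  +(−1)^0/∏(0,3,3,1,0,0)! = 1/36  (running 1/36)
  +(−1)^1/∏(1,2,2,0,1,1)! = -1/4  (running -2/9)
⟨..|..⟩ = √(81/14)·(-2/9) = -0.534522

−√(2/7) ≈ -0.534522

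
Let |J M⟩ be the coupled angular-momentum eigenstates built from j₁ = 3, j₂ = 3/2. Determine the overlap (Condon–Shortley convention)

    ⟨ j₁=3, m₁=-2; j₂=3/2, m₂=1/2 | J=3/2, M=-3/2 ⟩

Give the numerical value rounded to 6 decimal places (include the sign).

triangle: 3!×3!×0!/7! = 36/5040
(j±m)!: 1!×5!×2!×1!×0!×3! = 1440
prefactor² = (2J+1)×Δ×N² = 288/7
  k=2: +1/(2!×1!×3!×0!×0!×0!) = 1/12
Σ = 1/12  ⇒  CG² = 288/7×1/12² = 2/7
CG = +√(2/7) = +0.534522

+√(2/7) ≈ +0.534522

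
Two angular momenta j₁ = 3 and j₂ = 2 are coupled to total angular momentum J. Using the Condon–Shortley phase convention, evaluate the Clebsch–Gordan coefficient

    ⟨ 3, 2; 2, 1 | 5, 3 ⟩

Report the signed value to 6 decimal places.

+0.730297  (= +√(8/15))

triangle: 0!*6!*4!/11! = 17280/39916800
(j±m)!: 5!*1!*3!*1!*8!*2! = 58060800
prefactor² = (2J+1)*Δ*N² = 276480
  k=0: +1/(0!*0!*1!*3!*5!*1!) = 1/720
Σ = 1/720  ⇒  CG² = 276480*1/720² = 8/15
CG = +√(8/15) = +0.730297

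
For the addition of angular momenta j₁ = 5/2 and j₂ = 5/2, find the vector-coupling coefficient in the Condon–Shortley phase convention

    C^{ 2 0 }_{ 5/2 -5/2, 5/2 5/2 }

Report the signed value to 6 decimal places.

-0.545545

triangle: 3!·2!·2!/8! = 24/40320
(j±m)!: 0!·5!·5!·0!·2!·2! = 57600
prefactor² = (2J+1)·Δ·N² = 1200/7
  k=3: −1/(3!·0!·2!·2!·0!·0!) = -1/24
Σ = -1/24  ⇒  CG² = 1200/7·(-1/24)² = 25/84
CG = −√(25/84) = -0.545545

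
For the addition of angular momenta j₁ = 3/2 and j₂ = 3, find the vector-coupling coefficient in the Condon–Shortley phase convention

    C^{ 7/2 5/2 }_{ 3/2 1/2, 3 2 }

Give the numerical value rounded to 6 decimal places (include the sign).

−√(1/7) = -0.377964

j₁+j₂−J=1  J+j₁−j₂=2  J−j₁+j₂=5  j₁+j₂+J+1=9
(j₁±m₁, j₂±m₂, J±M) = (2,1,5,1,6,1)
P² = 6400/7
sum k=0..1:
  [0] +1/120 = 1/120
  [1] −1/48 = -1/48
S = -1/80
C² = P²·S² = 1/7 ; C = -0.377964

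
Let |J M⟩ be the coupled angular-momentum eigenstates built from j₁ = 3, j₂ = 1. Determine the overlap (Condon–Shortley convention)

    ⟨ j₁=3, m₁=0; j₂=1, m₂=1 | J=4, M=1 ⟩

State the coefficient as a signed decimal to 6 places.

+√(5/14) ≈ +0.597614

√[9·0!6!2!/9! · 3!3!2!0!5!3!] = √(12960/7)
  +(−1)^0/∏(0,0,3,2,3,0)! = 1/72  (running 1/72)
⟨..|..⟩ = √(12960/7)·(1/72) = +0.597614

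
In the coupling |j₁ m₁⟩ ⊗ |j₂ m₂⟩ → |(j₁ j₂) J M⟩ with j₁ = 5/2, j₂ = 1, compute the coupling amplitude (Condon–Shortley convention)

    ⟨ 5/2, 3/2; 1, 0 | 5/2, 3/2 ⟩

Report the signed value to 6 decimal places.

+√(9/35) ≈ +0.507093

j₁+j₂−J=1  J+j₁−j₂=4  J−j₁+j₂=1  j₁+j₂+J+1=7
(j₁±m₁, j₂±m₂, J±M) = (4,1,1,1,4,1)
P² = 576/35
sum k=0..1:
  [0] +1/6 = 1/6
  [1] −1/24 = -1/24
S = 1/8
C² = P²·S² = 9/35 ; C = +0.507093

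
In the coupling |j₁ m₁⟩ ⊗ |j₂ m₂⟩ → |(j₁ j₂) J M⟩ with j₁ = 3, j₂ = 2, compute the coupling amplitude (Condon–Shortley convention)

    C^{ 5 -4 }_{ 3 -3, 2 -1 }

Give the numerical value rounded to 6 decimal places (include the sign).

triangle: 0!·6!·4!/11! = 17280/39916800
(j±m)!: 0!·6!·1!·3!·1!·9! = 1567641600
prefactor² = (2J+1)·Δ·N² = 7464960
  k=0: +1/(0!·0!·6!·1!·0!·3!) = 1/4320
Σ = 1/4320  ⇒  CG² = 7464960·1/4320² = 2/5
CG = +√(2/5) = +0.632456

+0.632456  (= +√(2/5))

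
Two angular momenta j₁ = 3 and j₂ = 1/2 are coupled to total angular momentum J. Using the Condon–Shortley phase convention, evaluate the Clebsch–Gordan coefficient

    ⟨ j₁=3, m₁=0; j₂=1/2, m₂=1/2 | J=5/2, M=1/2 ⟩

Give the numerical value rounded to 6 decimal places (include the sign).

√[6·1!5!0!/7! · 3!3!1!0!3!2!] = √(432/7)
  +(−1)^1/∏(1,0,2,0,3,0)! = -1/12  (running -1/12)
⟨..|..⟩ = √(432/7)·(-1/12) = -0.654654

-0.654654  (= −√(3/7))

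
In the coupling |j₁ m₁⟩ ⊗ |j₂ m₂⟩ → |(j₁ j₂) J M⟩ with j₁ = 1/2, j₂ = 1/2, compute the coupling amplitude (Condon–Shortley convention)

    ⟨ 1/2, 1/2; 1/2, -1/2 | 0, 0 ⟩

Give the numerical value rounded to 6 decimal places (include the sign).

+√(1/2) ≈ +0.707107

j₁+j₂−J=1  J+j₁−j₂=0  J−j₁+j₂=0  j₁+j₂+J+1=2
(j₁±m₁, j₂±m₂, J±M) = (1,0,0,1,0,0)
P² = 1/2
sum k=0..0:
  [0] +1/1 = 1
S = 1
C² = P²·S² = 1/2 ; C = +0.707107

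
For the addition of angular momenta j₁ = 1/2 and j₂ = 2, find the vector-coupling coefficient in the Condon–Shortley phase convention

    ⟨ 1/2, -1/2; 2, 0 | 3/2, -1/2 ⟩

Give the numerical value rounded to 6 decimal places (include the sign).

√[4·1!0!3!/5! · 0!1!2!2!1!2!] = √(8/5)
  +(−1)^1/∏(1,0,0,1,0,2)! = -1/2  (running -1/2)
⟨..|..⟩ = √(8/5)·(-1/2) = -0.632456

−√(2/5) ≈ -0.632456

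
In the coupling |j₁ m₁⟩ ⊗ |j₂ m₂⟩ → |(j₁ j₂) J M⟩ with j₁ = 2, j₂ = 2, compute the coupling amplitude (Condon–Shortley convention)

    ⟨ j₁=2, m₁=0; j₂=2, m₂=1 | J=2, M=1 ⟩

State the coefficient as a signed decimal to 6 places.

√[5·2!2!2!/7! · 2!2!3!1!3!1!] = √(8/7)
  +(−1)^1/∏(1,1,1,2,1,0)! = -1/2  (running -1/2)
  +(−1)^2/∏(2,0,0,1,2,1)! = 1/4  (running -1/4)
⟨..|..⟩ = √(8/7)·(-1/4) = -0.267261

−√(1/14) = -0.267261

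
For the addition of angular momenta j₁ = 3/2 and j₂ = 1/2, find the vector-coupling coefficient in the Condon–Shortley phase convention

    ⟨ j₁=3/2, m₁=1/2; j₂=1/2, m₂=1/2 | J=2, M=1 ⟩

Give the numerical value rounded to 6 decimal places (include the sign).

√[5·0!3!1!/5! · 2!1!1!0!3!1!] = √(3)
  +(−1)^0/∏(0,0,1,1,2,0)! = 1/2  (running 1/2)
⟨..|..⟩ = √(3)·(1/2) = +0.866025

+0.866025  (= +√(3/4))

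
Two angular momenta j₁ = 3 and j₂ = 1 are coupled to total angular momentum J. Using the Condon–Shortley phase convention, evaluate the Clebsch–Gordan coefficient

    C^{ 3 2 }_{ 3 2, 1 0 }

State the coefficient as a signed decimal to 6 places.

+0.577350

triangle: 1!×5!×1!/8! = 120/40320
(j±m)!: 5!×1!×1!×1!×5!×1! = 14400
prefactor² = (2J+1)×Δ×N² = 300
  k=0: +1/(0!×1!×1!×1!×4!×0!) = 1/24
  k=1: −1/(1!×0!×0!×0!×5!×1!) = -1/120
Σ = 1/30  ⇒  CG² = 300×1/30² = 1/3
CG = +√(1/3) = +0.577350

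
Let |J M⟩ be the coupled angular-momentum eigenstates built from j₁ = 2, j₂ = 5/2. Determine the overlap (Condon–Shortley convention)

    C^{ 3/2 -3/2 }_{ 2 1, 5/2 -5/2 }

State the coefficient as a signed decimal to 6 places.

+0.534522  (= +√(2/7))

j₁+j₂−J=3  J+j₁−j₂=1  J−j₁+j₂=2  j₁+j₂+J+1=7
(j₁±m₁, j₂±m₂, J±M) = (3,1,0,5,0,3)
P² = 288/7
sum k=0..0:
  [0] +1/12 = 1/12
S = 1/12
C² = P²·S² = 2/7 ; C = +0.534522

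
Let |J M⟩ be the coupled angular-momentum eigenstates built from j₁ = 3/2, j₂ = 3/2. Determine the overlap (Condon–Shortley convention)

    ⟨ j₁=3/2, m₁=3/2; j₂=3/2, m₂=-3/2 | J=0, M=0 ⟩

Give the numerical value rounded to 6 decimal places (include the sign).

j₁+j₂−J=3  J+j₁−j₂=0  J−j₁+j₂=0  j₁+j₂+J+1=4
(j₁±m₁, j₂±m₂, J±M) = (3,0,0,3,0,0)
P² = 9
sum k=0..0:
  [0] +1/6 = 1/6
S = 1/6
C² = P²·S² = 1/4 ; C = +0.500000

+0.500000  (= +√(1/4))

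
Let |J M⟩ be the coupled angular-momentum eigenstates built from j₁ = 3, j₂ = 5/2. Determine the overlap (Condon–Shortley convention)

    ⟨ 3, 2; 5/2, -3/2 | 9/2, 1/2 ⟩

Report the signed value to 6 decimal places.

+0.510355

√[10·1!5!4!/11! · 5!1!1!4!5!4!] = √(460800/77)
  +(−1)^0/∏(0,1,1,1,4,3)! = 1/144  (running 1/144)
  +(−1)^1/∏(1,0,0,0,5,4)! = -1/2880  (running 19/2880)
⟨..|..⟩ = √(460800/77)·(19/2880) = +0.510355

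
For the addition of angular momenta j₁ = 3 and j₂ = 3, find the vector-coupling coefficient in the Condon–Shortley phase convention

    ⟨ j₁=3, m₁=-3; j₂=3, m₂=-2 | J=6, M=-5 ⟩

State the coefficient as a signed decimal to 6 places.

+√(1/2) ≈ +0.707107

triangle: 0!·6!·6!/13! = 518400/6227020800
(j±m)!: 0!·6!·1!·5!·1!·11! = 3448811520000
prefactor² = (2J+1)·Δ·N² = 3732480000
  k=0: +1/(0!·0!·6!·1!·0!·5!) = 1/86400
Σ = 1/86400  ⇒  CG² = 3732480000·1/86400² = 1/2
CG = +√(1/2) = +0.707107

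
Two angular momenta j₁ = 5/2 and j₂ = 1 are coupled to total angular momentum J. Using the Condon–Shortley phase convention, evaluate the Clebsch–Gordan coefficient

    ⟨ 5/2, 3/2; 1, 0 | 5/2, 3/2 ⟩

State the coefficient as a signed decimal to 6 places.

√[6·1!4!1!/7! · 4!1!1!1!4!1!] = √(576/35)
  +(−1)^0/∏(0,1,1,1,3,0)! = 1/6  (running 1/6)
  +(−1)^1/∏(1,0,0,0,4,1)! = -1/24  (running 1/8)
⟨..|..⟩ = √(576/35)·(1/8) = +0.507093

+√(9/35) = +0.507093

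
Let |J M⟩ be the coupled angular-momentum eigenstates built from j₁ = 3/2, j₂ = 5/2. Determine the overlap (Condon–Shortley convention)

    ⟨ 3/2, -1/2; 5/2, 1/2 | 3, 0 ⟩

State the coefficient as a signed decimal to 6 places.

−√(1/5) = -0.447214

√[7·1!2!4!/8! · 1!2!3!2!3!3!] = √(36/5)
  +(−1)^0/∏(0,1,2,3,0,1)! = 1/12  (running 1/12)
  +(−1)^1/∏(1,0,1,2,1,2)! = -1/4  (running -1/6)
⟨..|..⟩ = √(36/5)·(-1/6) = -0.447214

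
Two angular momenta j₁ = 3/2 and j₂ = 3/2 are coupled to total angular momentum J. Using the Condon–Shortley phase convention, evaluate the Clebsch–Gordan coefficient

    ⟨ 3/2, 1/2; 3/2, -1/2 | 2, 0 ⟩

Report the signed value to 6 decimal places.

triangle: 1!*2!*2!/6! = 4/720
(j±m)!: 2!*1!*1!*2!*2!*2! = 16
prefactor² = (2J+1)*Δ*N² = 4/9
  k=0: +1/(0!*1!*1!*1!*1!*1!) = 1
  k=1: −1/(1!*0!*0!*0!*2!*2!) = -1/4
Σ = 3/4  ⇒  CG² = 4/9*3/4² = 1/4
CG = +√(1/4) = +0.500000

+0.500000  (= +√(1/4))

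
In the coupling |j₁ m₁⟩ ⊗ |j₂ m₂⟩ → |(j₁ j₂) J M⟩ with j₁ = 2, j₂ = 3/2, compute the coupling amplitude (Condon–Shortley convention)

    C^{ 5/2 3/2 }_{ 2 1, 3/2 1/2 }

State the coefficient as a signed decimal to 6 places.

√[6·1!3!2!/7! · 3!1!2!1!4!1!] = √(144/35)
  +(−1)^0/∏(0,1,1,2,2,0)! = 1/4  (running 1/4)
  +(−1)^1/∏(1,0,0,1,3,1)! = -1/6  (running 1/12)
⟨..|..⟩ = √(144/35)·(1/12) = +0.169031

+√(1/35) = +0.169031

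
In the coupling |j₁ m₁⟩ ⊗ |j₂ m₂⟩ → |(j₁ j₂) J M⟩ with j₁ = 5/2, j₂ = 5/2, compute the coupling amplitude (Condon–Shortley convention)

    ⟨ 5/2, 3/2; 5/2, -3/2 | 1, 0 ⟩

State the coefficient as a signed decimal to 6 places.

triangle: 4!·1!·1!/7! = 24/5040
(j±m)!: 4!·1!·1!·4!·1!·1! = 576
prefactor² = (2J+1)·Δ·N² = 288/35
  k=0: +1/(0!·4!·1!·1!·0!·0!) = 1/24
  k=1: −1/(1!·3!·0!·0!·1!·1!) = -1/6
Σ = -1/8  ⇒  CG² = 288/35·(-1/8)² = 9/70
CG = −√(9/70) = -0.358569

−√(9/70) ≈ -0.358569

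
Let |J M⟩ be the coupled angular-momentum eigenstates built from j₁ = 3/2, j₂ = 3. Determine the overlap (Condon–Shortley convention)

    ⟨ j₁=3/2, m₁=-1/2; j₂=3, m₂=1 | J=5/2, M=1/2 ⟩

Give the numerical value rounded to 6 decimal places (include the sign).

√[6·2!1!4!/8! · 1!2!4!2!3!2!] = √(288/35)
  +(−1)^1/∏(1,1,1,3,0,1)! = -1/6  (running -1/6)
  +(−1)^2/∏(2,0,0,2,1,2)! = 1/8  (running -1/24)
⟨..|..⟩ = √(288/35)·(-1/24) = -0.119523

−√(1/70) ≈ -0.119523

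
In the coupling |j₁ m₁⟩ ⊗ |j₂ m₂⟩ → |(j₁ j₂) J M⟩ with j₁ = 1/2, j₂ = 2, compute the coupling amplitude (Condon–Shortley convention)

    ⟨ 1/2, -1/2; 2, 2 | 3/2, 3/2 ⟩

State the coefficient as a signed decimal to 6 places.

-0.894427  (= −√(4/5))

triangle: 1!·0!·3!/5! = 6/120
(j±m)!: 0!·1!·4!·0!·3!·0! = 144
prefactor² = (2J+1)·Δ·N² = 144/5
  k=1: −1/(1!·0!·0!·3!·0!·0!) = -1/6
Σ = -1/6  ⇒  CG² = 144/5·(-1/6)² = 4/5
CG = −√(4/5) = -0.894427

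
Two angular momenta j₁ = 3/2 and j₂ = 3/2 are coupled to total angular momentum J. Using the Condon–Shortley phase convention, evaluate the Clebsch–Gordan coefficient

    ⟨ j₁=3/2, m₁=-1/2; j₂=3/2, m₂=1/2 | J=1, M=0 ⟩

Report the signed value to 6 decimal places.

triangle: 2!·1!·1!/5! = 2/120
(j±m)!: 1!·2!·2!·1!·1!·1! = 4
prefactor² = (2J+1)·Δ·N² = 1/5
  k=1: −1/(1!·1!·1!·1!·0!·0!) = -1
  k=2: +1/(2!·0!·0!·0!·1!·1!) = 1/2
Σ = -1/2  ⇒  CG² = 1/5·(-1/2)² = 1/20
CG = −√(1/20) = -0.223607

−√(1/20) = -0.223607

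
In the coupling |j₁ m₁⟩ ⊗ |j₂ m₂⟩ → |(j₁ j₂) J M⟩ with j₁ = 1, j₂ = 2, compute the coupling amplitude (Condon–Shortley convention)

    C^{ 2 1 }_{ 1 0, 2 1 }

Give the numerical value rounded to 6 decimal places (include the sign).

-0.408248

√[5·1!1!3!/6! · 1!1!3!1!3!1!] = √(3/2)
  +(−1)^0/∏(0,1,1,3,0,0)! = 1/6  (running 1/6)
  +(−1)^1/∏(1,0,0,2,1,1)! = -1/2  (running -1/3)
⟨..|..⟩ = √(3/2)·(-1/3) = -0.408248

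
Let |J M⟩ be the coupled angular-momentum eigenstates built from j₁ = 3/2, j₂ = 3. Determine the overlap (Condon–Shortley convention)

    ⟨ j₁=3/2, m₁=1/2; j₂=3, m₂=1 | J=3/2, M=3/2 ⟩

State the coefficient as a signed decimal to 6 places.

triangle: 3!×0!×3!/7! = 36/5040
(j±m)!: 2!×1!×4!×2!×3!×0! = 576
prefactor² = (2J+1)×Δ×N² = 576/35
  k=1: −1/(1!×2!×0!×3!×0!×0!) = -1/12
Σ = -1/12  ⇒  CG² = 576/35×(-1/12)² = 4/35
CG = −√(4/35) = -0.338062

-0.338062  (= −√(4/35))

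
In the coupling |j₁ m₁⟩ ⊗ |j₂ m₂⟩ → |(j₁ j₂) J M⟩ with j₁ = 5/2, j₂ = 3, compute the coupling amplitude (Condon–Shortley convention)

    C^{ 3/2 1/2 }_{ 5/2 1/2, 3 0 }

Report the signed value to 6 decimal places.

j₁+j₂−J=4  J+j₁−j₂=1  J−j₁+j₂=2  j₁+j₂+J+1=8
(j₁±m₁, j₂±m₂, J±M) = (3,2,3,3,2,1)
P² = 144/35
sum k=1..2:
  [1] −1/12 = -1/12
  [2] +1/4 = 1/4
S = 1/6
C² = P²·S² = 4/35 ; C = +0.338062

+√(4/35) ≈ +0.338062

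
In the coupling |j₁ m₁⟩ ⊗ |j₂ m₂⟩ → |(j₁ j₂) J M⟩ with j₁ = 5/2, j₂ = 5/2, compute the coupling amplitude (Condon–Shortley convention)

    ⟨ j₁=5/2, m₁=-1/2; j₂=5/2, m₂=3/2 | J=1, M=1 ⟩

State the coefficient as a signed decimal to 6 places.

√[3·4!1!1!/7! · 2!3!4!1!2!0!] = √(288/35)
  +(−1)^3/∏(3,1,0,1,1,0)! = -1/6  (running -1/6)
⟨..|..⟩ = √(288/35)·(-1/6) = -0.478091

−√(8/35) = -0.478091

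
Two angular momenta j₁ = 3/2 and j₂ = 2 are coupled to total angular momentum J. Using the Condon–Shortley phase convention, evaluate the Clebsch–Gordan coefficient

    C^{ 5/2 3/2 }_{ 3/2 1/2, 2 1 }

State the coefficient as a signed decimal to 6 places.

-0.169031  (= −√(1/35))

j₁+j₂−J=1  J+j₁−j₂=2  J−j₁+j₂=3  j₁+j₂+J+1=7
(j₁±m₁, j₂±m₂, J±M) = (2,1,3,1,4,1)
P² = 144/35
sum k=0..1:
  [0] +1/6 = 1/6
  [1] −1/4 = -1/4
S = -1/12
C² = P²·S² = 1/35 ; C = -0.169031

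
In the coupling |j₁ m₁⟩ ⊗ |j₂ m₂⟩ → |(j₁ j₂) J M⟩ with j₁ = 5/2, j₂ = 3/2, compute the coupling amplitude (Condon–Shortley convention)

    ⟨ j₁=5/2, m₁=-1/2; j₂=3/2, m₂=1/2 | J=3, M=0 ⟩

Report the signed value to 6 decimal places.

−√(1/5) = -0.447214

j₁+j₂−J=1  J+j₁−j₂=4  J−j₁+j₂=2  j₁+j₂+J+1=8
(j₁±m₁, j₂±m₂, J±M) = (2,3,2,1,3,3)
P² = 36/5
sum k=0..1:
  [0] +1/12 = 1/12
  [1] −1/4 = -1/4
S = -1/6
C² = P²·S² = 1/5 ; C = -0.447214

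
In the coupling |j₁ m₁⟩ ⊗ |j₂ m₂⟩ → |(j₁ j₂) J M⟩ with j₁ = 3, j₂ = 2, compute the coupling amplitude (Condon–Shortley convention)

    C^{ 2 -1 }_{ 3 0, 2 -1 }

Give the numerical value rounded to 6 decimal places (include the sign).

-0.534522  (= −√(2/7))

√[5·3!3!1!/8! · 3!3!1!3!1!3!] = √(81/14)
  +(−1)^0/∏(0,3,3,1,0,0)! = 1/36  (running 1/36)
  +(−1)^1/∏(1,2,2,0,1,1)! = -1/4  (running -2/9)
⟨..|..⟩ = √(81/14)·(-2/9) = -0.534522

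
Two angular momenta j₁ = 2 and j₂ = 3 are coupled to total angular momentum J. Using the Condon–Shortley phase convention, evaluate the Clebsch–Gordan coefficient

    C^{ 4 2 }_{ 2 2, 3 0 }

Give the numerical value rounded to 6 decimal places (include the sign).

triangle: 1!*3!*5!/10! = 720/3628800
(j±m)!: 4!*0!*3!*3!*6!*2! = 1244160
prefactor² = (2J+1)*Δ*N² = 15552/7
  k=0: +1/(0!*1!*0!*3!*3!*2!) = 1/72
Σ = 1/72  ⇒  CG² = 15552/7*1/72² = 3/7
CG = +√(3/7) = +0.654654

+√(3/7) = +0.654654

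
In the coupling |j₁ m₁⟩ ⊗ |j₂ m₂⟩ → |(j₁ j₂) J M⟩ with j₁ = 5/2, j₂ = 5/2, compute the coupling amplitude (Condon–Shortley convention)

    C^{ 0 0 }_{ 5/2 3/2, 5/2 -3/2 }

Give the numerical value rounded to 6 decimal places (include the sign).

√[1·5!0!0!/6! · 4!1!1!4!0!0!] = √(96)
  +(−1)^1/∏(1,4,0,0,0,0)! = -1/24  (running -1/24)
⟨..|..⟩ = √(96)·(-1/24) = -0.408248

-0.408248  (= −√(1/6))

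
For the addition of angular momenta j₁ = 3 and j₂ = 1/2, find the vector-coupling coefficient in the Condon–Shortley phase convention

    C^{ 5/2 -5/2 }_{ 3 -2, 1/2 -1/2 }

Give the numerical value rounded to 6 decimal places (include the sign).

j₁+j₂−J=1  J+j₁−j₂=5  J−j₁+j₂=0  j₁+j₂+J+1=7
(j₁±m₁, j₂±m₂, J±M) = (1,5,0,1,0,5)
P² = 14400/7
sum k=0..0:
  [0] +1/120 = 1/120
S = 1/120
C² = P²·S² = 1/7 ; C = +0.377964

+0.377964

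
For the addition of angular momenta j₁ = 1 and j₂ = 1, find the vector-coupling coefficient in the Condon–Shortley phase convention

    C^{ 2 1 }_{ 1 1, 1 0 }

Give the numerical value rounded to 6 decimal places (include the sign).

triangle: 0!·2!·2!/5! = 4/120
(j±m)!: 2!·0!·1!·1!·3!·1! = 12
prefactor² = (2J+1)·Δ·N² = 2
  k=0: +1/(0!·0!·0!·1!·2!·1!) = 1/2
Σ = 1/2  ⇒  CG² = 2·1/2² = 1/2
CG = +√(1/2) = +0.707107

+√(1/2) = +0.707107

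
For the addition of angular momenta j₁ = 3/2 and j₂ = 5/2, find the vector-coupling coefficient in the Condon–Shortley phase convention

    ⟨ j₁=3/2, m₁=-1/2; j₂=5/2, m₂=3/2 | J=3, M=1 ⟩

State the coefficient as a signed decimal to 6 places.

-0.639010

√[7·1!2!4!/8! · 1!2!4!1!4!2!] = √(96/5)
  +(−1)^0/∏(0,1,2,4,0,0)! = 1/48  (running 1/48)
  +(−1)^1/∏(1,0,1,3,1,1)! = -1/6  (running -7/48)
⟨..|..⟩ = √(96/5)·(-7/48) = -0.639010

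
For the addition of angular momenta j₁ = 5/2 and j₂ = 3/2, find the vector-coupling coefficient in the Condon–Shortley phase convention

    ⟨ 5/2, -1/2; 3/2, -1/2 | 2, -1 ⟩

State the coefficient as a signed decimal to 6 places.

-0.545545

j₁+j₂−J=2  J+j₁−j₂=3  J−j₁+j₂=1  j₁+j₂+J+1=7
(j₁±m₁, j₂±m₂, J±M) = (2,3,1,2,1,3)
P² = 12/7
sum k=0..1:
  [0] +1/12 = 1/12
  [1] −1/2 = -1/2
S = -5/12
C² = P²·S² = 25/84 ; C = -0.545545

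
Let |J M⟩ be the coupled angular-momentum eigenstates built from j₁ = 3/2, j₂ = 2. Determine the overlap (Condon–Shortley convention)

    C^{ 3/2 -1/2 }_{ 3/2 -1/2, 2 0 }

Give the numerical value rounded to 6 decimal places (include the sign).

−√(1/5) ≈ -0.447214

j₁+j₂−J=2  J+j₁−j₂=1  J−j₁+j₂=2  j₁+j₂+J+1=6
(j₁±m₁, j₂±m₂, J±M) = (1,2,2,2,1,2)
P² = 16/45
sum k=1..2:
  [1] −1/1 = -1
  [2] +1/4 = 1/4
S = -3/4
C² = P²·S² = 1/5 ; C = -0.447214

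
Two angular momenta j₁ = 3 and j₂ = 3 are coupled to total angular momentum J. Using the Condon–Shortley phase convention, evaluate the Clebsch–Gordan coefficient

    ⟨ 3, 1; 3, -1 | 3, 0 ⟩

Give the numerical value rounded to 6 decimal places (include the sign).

-0.408248  (= −√(1/6))

√[7·3!3!3!/10! · 4!2!2!4!3!3!] = √(864/25)
  +(−1)^0/∏(0,3,2,2,1,1)! = 1/24  (running 1/24)
  +(−1)^1/∏(1,2,1,1,2,2)! = -1/8  (running -1/12)
  +(−1)^2/∏(2,1,0,0,3,3)! = 1/72  (running -5/72)
⟨..|..⟩ = √(864/25)·(-5/72) = -0.408248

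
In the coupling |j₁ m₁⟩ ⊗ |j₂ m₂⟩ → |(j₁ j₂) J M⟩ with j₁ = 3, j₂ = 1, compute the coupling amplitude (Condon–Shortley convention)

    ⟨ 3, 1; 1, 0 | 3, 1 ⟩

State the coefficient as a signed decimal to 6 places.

triangle: 1!*5!*1!/8! = 120/40320
(j±m)!: 4!*2!*1!*1!*4!*2! = 2304
prefactor² = (2J+1)*Δ*N² = 48
  k=0: +1/(0!*1!*2!*1!*3!*0!) = 1/12
  k=1: −1/(1!*0!*1!*0!*4!*1!) = -1/24
Σ = 1/24  ⇒  CG² = 48*1/24² = 1/12
CG = +√(1/12) = +0.288675

+0.288675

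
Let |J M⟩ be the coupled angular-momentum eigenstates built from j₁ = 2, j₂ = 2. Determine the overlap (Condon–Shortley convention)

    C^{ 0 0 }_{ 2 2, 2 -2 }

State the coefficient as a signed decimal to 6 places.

√[1·4!0!0!/5! · 4!0!0!4!0!0!] = √(576/5)
  +(−1)^0/∏(0,4,0,0,0,0)! = 1/24  (running 1/24)
⟨..|..⟩ = √(576/5)·(1/24) = +0.447214

+0.447214  (= +√(1/5))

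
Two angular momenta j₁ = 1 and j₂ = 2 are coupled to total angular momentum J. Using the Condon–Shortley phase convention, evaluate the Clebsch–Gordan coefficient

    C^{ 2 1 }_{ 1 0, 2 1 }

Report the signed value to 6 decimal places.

j₁+j₂−J=1  J+j₁−j₂=1  J−j₁+j₂=3  j₁+j₂+J+1=6
(j₁±m₁, j₂±m₂, J±M) = (1,1,3,1,3,1)
P² = 3/2
sum k=0..1:
  [0] +1/6 = 1/6
  [1] −1/2 = -1/2
S = -1/3
C² = P²·S² = 1/6 ; C = -0.408248

-0.408248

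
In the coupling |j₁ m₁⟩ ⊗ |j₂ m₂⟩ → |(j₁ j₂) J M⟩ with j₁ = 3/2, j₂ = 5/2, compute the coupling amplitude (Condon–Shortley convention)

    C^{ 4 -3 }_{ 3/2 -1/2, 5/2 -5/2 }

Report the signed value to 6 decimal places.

+√(3/8) ≈ +0.612372

j₁+j₂−J=0  J+j₁−j₂=3  J−j₁+j₂=5  j₁+j₂+J+1=9
(j₁±m₁, j₂±m₂, J±M) = (1,2,0,5,1,7)
P² = 21600
sum k=0..0:
  [0] +1/240 = 1/240
S = 1/240
C² = P²·S² = 3/8 ; C = +0.612372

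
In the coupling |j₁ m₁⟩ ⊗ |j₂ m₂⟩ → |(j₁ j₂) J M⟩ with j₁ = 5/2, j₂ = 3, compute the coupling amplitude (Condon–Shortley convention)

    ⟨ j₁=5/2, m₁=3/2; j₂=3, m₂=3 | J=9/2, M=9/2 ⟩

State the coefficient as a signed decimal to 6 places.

√[10·1!4!5!/11! · 4!1!6!0!9!0!] = √(49766400/11)
  +(−1)^1/∏(1,0,0,5,4,0)! = -1/2880  (running -1/2880)
⟨..|..⟩ = √(49766400/11)·(-1/2880) = -0.738549

−√(6/11) = -0.738549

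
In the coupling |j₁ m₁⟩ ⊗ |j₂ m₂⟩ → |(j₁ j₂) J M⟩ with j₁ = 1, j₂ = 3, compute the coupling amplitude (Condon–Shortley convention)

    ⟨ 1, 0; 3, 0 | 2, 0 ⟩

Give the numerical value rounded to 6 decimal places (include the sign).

j₁+j₂−J=2  J+j₁−j₂=0  J−j₁+j₂=4  j₁+j₂+J+1=7
(j₁±m₁, j₂±m₂, J±M) = (1,1,3,3,2,2)
P² = 48/7
sum k=1..1:
  [1] −1/4 = -1/4
S = -1/4
C² = P²·S² = 3/7 ; C = -0.654654

−√(3/7) = -0.654654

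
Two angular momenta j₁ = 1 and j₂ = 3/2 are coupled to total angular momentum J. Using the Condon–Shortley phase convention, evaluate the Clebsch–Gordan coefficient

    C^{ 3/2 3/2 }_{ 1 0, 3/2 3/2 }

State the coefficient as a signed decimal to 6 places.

−√(3/5) ≈ -0.774597

triangle: 1!×1!×2!/5! = 2/120
(j±m)!: 1!×1!×3!×0!×3!×0! = 36
prefactor² = (2J+1)×Δ×N² = 12/5
  k=1: −1/(1!×0!×0!×2!×1!×0!) = -1/2
Σ = -1/2  ⇒  CG² = 12/5×(-1/2)² = 3/5
CG = −√(3/5) = -0.774597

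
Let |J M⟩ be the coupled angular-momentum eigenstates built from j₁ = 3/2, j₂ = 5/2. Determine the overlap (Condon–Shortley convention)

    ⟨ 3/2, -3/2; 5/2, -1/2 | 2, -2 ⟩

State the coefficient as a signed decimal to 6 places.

+√(1/7) = +0.377964

triangle: 2!·1!·3!/7! = 12/5040
(j±m)!: 0!·3!·2!·3!·0!·4! = 1728
prefactor² = (2J+1)·Δ·N² = 144/7
  k=2: +1/(2!·0!·1!·0!·0!·3!) = 1/12
Σ = 1/12  ⇒  CG² = 144/7·1/12² = 1/7
CG = +√(1/7) = +0.377964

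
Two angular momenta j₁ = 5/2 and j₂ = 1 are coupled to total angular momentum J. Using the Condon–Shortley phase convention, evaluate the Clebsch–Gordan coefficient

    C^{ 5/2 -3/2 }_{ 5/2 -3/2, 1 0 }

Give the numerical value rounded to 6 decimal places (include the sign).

−√(9/35) = -0.507093

triangle: 1!*4!*1!/7! = 24/5040
(j±m)!: 1!*4!*1!*1!*1!*4! = 576
prefactor² = (2J+1)*Δ*N² = 576/35
  k=0: +1/(0!*1!*4!*1!*0!*0!) = 1/24
  k=1: −1/(1!*0!*3!*0!*1!*1!) = -1/6
Σ = -1/8  ⇒  CG² = 576/35*(-1/8)² = 9/35
CG = −√(9/35) = -0.507093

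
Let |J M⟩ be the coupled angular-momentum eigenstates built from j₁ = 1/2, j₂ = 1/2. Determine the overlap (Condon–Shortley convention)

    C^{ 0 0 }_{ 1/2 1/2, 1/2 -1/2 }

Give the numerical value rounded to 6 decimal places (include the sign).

+√(1/2) ≈ +0.707107

√[1·1!0!0!/2! · 1!0!0!1!0!0!] = √(1/2)
  +(−1)^0/∏(0,1,0,0,0,0)! = 1  (running 1)
⟨..|..⟩ = √(1/2)·(1) = +0.707107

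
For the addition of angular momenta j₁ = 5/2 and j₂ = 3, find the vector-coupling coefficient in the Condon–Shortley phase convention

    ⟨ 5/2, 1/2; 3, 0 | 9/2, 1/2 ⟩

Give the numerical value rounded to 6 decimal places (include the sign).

+0.208063  (= +√(10/231))

j₁+j₂−J=1  J+j₁−j₂=4  J−j₁+j₂=5  j₁+j₂+J+1=11
(j₁±m₁, j₂±m₂, J±M) = (3,2,3,3,5,4)
P² = 69120/77
sum k=0..1:
  [0] +1/48 = 1/48
  [1] −1/72 = -1/72
S = 1/144
C² = P²·S² = 10/231 ; C = +0.208063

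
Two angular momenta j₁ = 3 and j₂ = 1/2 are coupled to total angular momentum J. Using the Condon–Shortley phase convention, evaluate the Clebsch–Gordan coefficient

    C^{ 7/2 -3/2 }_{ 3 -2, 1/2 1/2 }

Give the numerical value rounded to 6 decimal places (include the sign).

+√(2/7) = +0.534522

triangle: 0!·6!·1!/8! = 720/40320
(j±m)!: 1!·5!·1!·0!·2!·5! = 28800
prefactor² = (2J+1)·Δ·N² = 28800/7
  k=0: +1/(0!·0!·5!·1!·1!·0!) = 1/120
Σ = 1/120  ⇒  CG² = 28800/7·1/120² = 2/7
CG = +√(2/7) = +0.534522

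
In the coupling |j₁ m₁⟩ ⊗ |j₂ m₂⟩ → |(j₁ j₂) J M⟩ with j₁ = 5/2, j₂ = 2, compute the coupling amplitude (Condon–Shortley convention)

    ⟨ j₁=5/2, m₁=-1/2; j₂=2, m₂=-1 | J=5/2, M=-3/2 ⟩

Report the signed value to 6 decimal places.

j₁+j₂−J=2  J+j₁−j₂=3  J−j₁+j₂=2  j₁+j₂+J+1=8
(j₁±m₁, j₂±m₂, J±M) = (2,3,1,3,1,4)
P² = 216/35
sum k=0..1:
  [0] +1/12 = 1/12
  [1] −1/4 = -1/4
S = -1/6
C² = P²·S² = 6/35 ; C = -0.414039

−√(6/35) = -0.414039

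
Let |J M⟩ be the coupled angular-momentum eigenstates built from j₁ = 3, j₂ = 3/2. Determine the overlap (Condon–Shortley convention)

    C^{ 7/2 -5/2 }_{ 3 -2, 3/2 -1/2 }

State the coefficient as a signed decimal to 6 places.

-0.377964  (= −√(1/7))

triangle: 1!*5!*2!/9! = 240/362880
(j±m)!: 1!*5!*1!*2!*1!*6! = 172800
prefactor² = (2J+1)*Δ*N² = 6400/7
  k=0: +1/(0!*1!*5!*1!*0!*1!) = 1/120
  k=1: −1/(1!*0!*4!*0!*1!*2!) = -1/48
Σ = -1/80  ⇒  CG² = 6400/7*(-1/80)² = 1/7
CG = −√(1/7) = -0.377964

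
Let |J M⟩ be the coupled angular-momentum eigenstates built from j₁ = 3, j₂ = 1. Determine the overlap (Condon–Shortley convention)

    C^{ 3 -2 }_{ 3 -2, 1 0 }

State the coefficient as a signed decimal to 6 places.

triangle: 1!×5!×1!/8! = 120/40320
(j±m)!: 1!×5!×1!×1!×1!×5! = 14400
prefactor² = (2J+1)×Δ×N² = 300
  k=0: +1/(0!×1!×5!×1!×0!×0!) = 1/120
  k=1: −1/(1!×0!×4!×0!×1!×1!) = -1/24
Σ = -1/30  ⇒  CG² = 300×(-1/30)² = 1/3
CG = −√(1/3) = -0.577350

−√(1/3) ≈ -0.577350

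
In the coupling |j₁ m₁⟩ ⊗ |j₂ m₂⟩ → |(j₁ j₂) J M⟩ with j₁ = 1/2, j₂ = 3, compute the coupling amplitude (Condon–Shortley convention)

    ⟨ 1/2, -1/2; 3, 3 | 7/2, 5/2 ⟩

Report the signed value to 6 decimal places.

+√(1/7) ≈ +0.377964

triangle: 0!*1!*6!/8! = 720/40320
(j±m)!: 0!*1!*6!*0!*6!*1! = 518400
prefactor² = (2J+1)*Δ*N² = 518400/7
  k=0: +1/(0!*0!*1!*6!*0!*0!) = 1/720
Σ = 1/720  ⇒  CG² = 518400/7*1/720² = 1/7
CG = +√(1/7) = +0.377964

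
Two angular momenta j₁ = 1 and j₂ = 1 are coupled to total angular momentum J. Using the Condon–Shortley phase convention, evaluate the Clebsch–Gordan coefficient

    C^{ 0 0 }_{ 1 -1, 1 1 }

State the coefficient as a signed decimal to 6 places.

√[1·2!0!0!/3! · 0!2!2!0!0!0!] = √(4/3)
  +(−1)^2/∏(2,0,0,0,0,0)! = 1/2  (running 1/2)
⟨..|..⟩ = √(4/3)·(1/2) = +0.577350

+√(1/3) ≈ +0.577350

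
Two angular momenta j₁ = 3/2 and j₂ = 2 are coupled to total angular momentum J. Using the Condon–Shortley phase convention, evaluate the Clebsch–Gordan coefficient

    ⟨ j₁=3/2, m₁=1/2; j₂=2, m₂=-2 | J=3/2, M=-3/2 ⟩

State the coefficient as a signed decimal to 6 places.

√[4·2!1!2!/6! · 2!1!0!4!0!3!] = √(32/5)
  +(−1)^0/∏(0,2,1,0,0,2)! = 1/4  (running 1/4)
⟨..|..⟩ = √(32/5)·(1/4) = +0.632456

+0.632456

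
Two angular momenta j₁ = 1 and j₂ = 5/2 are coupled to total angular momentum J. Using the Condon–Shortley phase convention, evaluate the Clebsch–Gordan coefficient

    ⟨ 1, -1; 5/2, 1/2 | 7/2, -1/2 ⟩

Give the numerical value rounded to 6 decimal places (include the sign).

+√(2/7) ≈ +0.534522

j₁+j₂−J=0  J+j₁−j₂=2  J−j₁+j₂=5  j₁+j₂+J+1=8
(j₁±m₁, j₂±m₂, J±M) = (0,2,3,2,3,4)
P² = 1152/7
sum k=0..0:
  [0] +1/24 = 1/24
S = 1/24
C² = P²·S² = 2/7 ; C = +0.534522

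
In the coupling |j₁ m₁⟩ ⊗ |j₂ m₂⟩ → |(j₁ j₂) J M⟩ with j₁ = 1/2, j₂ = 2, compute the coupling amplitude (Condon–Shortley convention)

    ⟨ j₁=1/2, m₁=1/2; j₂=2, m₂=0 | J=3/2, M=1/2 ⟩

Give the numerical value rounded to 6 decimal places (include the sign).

triangle: 1!×0!×3!/5! = 6/120
(j±m)!: 1!×0!×2!×2!×2!×1! = 8
prefactor² = (2J+1)×Δ×N² = 8/5
  k=0: +1/(0!×1!×0!×2!×0!×1!) = 1/2
Σ = 1/2  ⇒  CG² = 8/5×1/2² = 2/5
CG = +√(2/5) = +0.632456

+√(2/5) ≈ +0.632456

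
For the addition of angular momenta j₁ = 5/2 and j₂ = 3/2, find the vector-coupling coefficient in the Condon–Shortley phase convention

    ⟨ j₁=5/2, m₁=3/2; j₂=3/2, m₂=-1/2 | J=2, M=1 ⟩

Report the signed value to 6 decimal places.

triangle: 2!*3!*1!/7! = 12/5040
(j±m)!: 4!*1!*1!*2!*3!*1! = 288
prefactor² = (2J+1)*Δ*N² = 24/7
  k=0: +1/(0!*2!*1!*1!*2!*0!) = 1/4
  k=1: −1/(1!*1!*0!*0!*3!*1!) = -1/6
Σ = 1/12  ⇒  CG² = 24/7*1/12² = 1/42
CG = +√(1/42) = +0.154303

+0.154303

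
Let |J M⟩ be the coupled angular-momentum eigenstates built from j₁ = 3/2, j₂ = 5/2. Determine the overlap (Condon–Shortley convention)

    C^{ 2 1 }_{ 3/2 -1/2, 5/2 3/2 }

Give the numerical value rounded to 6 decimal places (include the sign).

+√(1/42) ≈ +0.154303

√[5·2!1!3!/7! · 1!2!4!1!3!1!] = √(24/7)
  +(−1)^1/∏(1,1,1,3,0,0)! = -1/6  (running -1/6)
  +(−1)^2/∏(2,0,0,2,1,1)! = 1/4  (running 1/12)
⟨..|..⟩ = √(24/7)·(1/12) = +0.154303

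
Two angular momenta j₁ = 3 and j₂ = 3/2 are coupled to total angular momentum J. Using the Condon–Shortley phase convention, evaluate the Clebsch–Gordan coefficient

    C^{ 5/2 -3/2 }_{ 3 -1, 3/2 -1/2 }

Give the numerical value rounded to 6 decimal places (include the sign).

-0.591608

j₁+j₂−J=2  J+j₁−j₂=4  J−j₁+j₂=1  j₁+j₂+J+1=8
(j₁±m₁, j₂±m₂, J±M) = (2,4,1,2,1,4)
P² = 576/35
sum k=0..1:
  [0] +1/48 = 1/48
  [1] −1/6 = -1/6
S = -7/48
C² = P²·S² = 7/20 ; C = -0.591608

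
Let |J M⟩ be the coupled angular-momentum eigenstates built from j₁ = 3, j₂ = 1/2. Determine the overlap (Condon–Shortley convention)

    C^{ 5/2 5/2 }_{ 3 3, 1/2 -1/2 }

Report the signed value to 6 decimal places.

triangle: 1!*5!*0!/7! = 120/5040
(j±m)!: 6!*0!*0!*1!*5!*0! = 86400
prefactor² = (2J+1)*Δ*N² = 86400/7
  k=0: +1/(0!*1!*0!*0!*5!*0!) = 1/120
Σ = 1/120  ⇒  CG² = 86400/7*1/120² = 6/7
CG = +√(6/7) = +0.925820

+0.925820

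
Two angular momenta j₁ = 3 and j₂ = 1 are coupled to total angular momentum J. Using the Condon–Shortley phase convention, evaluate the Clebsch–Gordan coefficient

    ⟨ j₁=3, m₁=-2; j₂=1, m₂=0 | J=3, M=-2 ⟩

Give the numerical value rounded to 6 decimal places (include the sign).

−√(1/3) ≈ -0.577350

triangle: 1!*5!*1!/8! = 120/40320
(j±m)!: 1!*5!*1!*1!*1!*5! = 14400
prefactor² = (2J+1)*Δ*N² = 300
  k=0: +1/(0!*1!*5!*1!*0!*0!) = 1/120
  k=1: −1/(1!*0!*4!*0!*1!*1!) = -1/24
Σ = -1/30  ⇒  CG² = 300*(-1/30)² = 1/3
CG = −√(1/3) = -0.577350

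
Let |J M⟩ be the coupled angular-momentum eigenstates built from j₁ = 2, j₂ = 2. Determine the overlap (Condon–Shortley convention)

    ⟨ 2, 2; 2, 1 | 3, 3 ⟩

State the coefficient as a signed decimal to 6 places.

triangle: 1!*3!*3!/8! = 36/40320
(j±m)!: 4!*0!*3!*1!*6!*0! = 103680
prefactor² = (2J+1)*Δ*N² = 648
  k=0: +1/(0!*1!*0!*3!*3!*0!) = 1/36
Σ = 1/36  ⇒  CG² = 648*1/36² = 1/2
CG = +√(1/2) = +0.707107

+√(1/2) = +0.707107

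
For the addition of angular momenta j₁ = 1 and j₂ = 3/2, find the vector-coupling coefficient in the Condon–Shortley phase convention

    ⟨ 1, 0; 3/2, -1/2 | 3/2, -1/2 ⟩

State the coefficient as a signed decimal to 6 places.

triangle: 1!×1!×2!/5! = 2/120
(j±m)!: 1!×1!×1!×2!×1!×2! = 4
prefactor² = (2J+1)×Δ×N² = 4/15
  k=0: +1/(0!×1!×1!×1!×0!×1!) = 1
  k=1: −1/(1!×0!×0!×0!×1!×2!) = -1/2
Σ = 1/2  ⇒  CG² = 4/15×1/2² = 1/15
CG = +√(1/15) = +0.258199

+√(1/15) = +0.258199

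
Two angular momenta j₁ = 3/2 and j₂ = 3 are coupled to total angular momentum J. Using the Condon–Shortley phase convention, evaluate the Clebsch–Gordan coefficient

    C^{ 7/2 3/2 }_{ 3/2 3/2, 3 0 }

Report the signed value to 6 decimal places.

j₁+j₂−J=1  J+j₁−j₂=2  J−j₁+j₂=5  j₁+j₂+J+1=9
(j₁±m₁, j₂±m₂, J±M) = (3,0,3,3,5,2)
P² = 1920/7
sum k=0..0:
  [0] +1/24 = 1/24
S = 1/24
C² = P²·S² = 10/21 ; C = +0.690066

+0.690066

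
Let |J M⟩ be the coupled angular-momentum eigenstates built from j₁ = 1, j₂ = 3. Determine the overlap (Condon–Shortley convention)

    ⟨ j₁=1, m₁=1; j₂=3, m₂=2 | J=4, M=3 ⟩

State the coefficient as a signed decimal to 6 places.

triangle: 0!*2!*6!/9! = 1440/362880
(j±m)!: 2!*0!*5!*1!*7!*1! = 1209600
prefactor² = (2J+1)*Δ*N² = 43200
  k=0: +1/(0!*0!*0!*5!*2!*1!) = 1/240
Σ = 1/240  ⇒  CG² = 43200*1/240² = 3/4
CG = +√(3/4) = +0.866025

+√(3/4) ≈ +0.866025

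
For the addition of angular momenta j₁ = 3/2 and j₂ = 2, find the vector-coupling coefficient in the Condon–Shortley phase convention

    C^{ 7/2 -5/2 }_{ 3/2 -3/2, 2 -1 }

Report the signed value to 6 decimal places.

+0.755929

triangle: 0!*3!*4!/8! = 144/40320
(j±m)!: 0!*3!*1!*3!*1!*6! = 25920
prefactor² = (2J+1)*Δ*N² = 5184/7
  k=0: +1/(0!*0!*3!*1!*0!*3!) = 1/36
Σ = 1/36  ⇒  CG² = 5184/7*1/36² = 4/7
CG = +√(4/7) = +0.755929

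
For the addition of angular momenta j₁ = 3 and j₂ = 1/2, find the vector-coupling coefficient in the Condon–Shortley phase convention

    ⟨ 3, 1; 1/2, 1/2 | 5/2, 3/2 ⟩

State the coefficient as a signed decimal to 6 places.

j₁+j₂−J=1  J+j₁−j₂=5  J−j₁+j₂=0  j₁+j₂+J+1=7
(j₁±m₁, j₂±m₂, J±M) = (4,2,1,0,4,1)
P² = 1152/7
sum k=1..1:
  [1] −1/24 = -1/24
S = -1/24
C² = P²·S² = 2/7 ; C = -0.534522

-0.534522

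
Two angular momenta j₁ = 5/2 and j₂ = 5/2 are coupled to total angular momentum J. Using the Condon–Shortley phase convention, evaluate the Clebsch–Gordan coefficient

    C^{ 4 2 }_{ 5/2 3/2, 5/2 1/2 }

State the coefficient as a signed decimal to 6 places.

+0.422577  (= +√(5/28))

j₁+j₂−J=1  J+j₁−j₂=4  J−j₁+j₂=4  j₁+j₂+J+1=10
(j₁±m₁, j₂±m₂, J±M) = (4,1,3,2,6,2)
P² = 20736/35
sum k=0..1:
  [0] +1/36 = 1/36
  [1] −1/96 = -1/96
S = 5/288
C² = P²·S² = 5/28 ; C = +0.422577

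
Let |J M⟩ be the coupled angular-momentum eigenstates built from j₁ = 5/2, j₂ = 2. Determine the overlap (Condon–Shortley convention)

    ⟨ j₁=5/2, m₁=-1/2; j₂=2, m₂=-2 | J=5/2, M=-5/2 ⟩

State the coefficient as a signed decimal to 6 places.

+0.462910  (= +√(3/14))

triangle: 2!*3!*2!/8! = 24/40320
(j±m)!: 2!*3!*0!*4!*0!*5! = 34560
prefactor² = (2J+1)*Δ*N² = 864/7
  k=0: +1/(0!*2!*3!*0!*0!*2!) = 1/24
Σ = 1/24  ⇒  CG² = 864/7*1/24² = 3/14
CG = +√(3/14) = +0.462910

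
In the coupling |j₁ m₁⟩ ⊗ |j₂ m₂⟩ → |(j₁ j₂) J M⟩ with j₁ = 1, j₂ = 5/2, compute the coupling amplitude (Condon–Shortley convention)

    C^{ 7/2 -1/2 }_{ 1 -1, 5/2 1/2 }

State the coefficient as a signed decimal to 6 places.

triangle: 0!*2!*5!/8! = 240/40320
(j±m)!: 0!*2!*3!*2!*3!*4! = 3456
prefactor² = (2J+1)*Δ*N² = 1152/7
  k=0: +1/(0!*0!*2!*3!*0!*2!) = 1/24
Σ = 1/24  ⇒  CG² = 1152/7*1/24² = 2/7
CG = +√(2/7) = +0.534522

+0.534522  (= +√(2/7))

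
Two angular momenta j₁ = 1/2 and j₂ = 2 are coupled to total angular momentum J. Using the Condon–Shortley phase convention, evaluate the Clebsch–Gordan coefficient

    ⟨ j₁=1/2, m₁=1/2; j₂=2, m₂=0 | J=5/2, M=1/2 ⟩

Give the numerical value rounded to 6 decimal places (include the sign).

+0.774597  (= +√(3/5))

j₁+j₂−J=0  J+j₁−j₂=1  J−j₁+j₂=4  j₁+j₂+J+1=6
(j₁±m₁, j₂±m₂, J±M) = (1,0,2,2,3,2)
P² = 48/5
sum k=0..0:
  [0] +1/4 = 1/4
S = 1/4
C² = P²·S² = 3/5 ; C = +0.774597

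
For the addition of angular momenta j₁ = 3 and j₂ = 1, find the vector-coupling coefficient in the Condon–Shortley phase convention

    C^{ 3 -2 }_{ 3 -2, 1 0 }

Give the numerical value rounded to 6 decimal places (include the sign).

−√(1/3) ≈ -0.577350

√[7·1!5!1!/8! · 1!5!1!1!1!5!] = √(300)
  +(−1)^0/∏(0,1,5,1,0,0)! = 1/120  (running 1/120)
  +(−1)^1/∏(1,0,4,0,1,1)! = -1/24  (running -1/30)
⟨..|..⟩ = √(300)·(-1/30) = -0.577350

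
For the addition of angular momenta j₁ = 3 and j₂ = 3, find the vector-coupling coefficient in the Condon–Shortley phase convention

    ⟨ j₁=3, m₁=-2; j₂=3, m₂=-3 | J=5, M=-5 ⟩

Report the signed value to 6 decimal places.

j₁+j₂−J=1  J+j₁−j₂=5  J−j₁+j₂=5  j₁+j₂+J+1=12
(j₁±m₁, j₂±m₂, J±M) = (1,5,0,6,0,10)
P² = 103680000
sum k=0..0:
  [0] +1/14400 = 1/14400
S = 1/14400
C² = P²·S² = 1/2 ; C = +0.707107

+0.707107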